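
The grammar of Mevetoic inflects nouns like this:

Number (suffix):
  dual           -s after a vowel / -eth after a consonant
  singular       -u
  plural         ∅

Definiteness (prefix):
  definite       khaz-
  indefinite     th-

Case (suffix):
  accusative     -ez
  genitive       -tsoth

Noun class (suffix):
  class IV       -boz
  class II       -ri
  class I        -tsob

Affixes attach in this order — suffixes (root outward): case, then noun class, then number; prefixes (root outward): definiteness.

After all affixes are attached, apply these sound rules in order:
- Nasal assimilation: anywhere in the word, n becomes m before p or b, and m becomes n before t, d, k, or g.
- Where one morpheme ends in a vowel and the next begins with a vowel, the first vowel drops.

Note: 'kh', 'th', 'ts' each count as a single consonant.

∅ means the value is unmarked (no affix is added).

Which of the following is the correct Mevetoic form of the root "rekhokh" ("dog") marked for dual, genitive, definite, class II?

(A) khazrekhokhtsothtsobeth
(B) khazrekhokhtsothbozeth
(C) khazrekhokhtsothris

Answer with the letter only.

Attach case genitive -tsoth → rekhokhtsoth.
Attach definiteness definite khaz- → khazrekhokhtsoth.
Attach noun class class II -ri → khazrekhokhtsothri.
Attach number dual -s (after vowel 'i') → khazrekhokhtsothris.
Nasal assimilation: no change.
Vowel deletion: no change.
So the correct form is khazrekhokhtsothris, option (C).
(B) khazrekhokhtsothbozeth is wrong: it uses class IV instead of class II for noun class.
(A) khazrekhokhtsothtsobeth is wrong: it uses class I instead of class II for noun class.

C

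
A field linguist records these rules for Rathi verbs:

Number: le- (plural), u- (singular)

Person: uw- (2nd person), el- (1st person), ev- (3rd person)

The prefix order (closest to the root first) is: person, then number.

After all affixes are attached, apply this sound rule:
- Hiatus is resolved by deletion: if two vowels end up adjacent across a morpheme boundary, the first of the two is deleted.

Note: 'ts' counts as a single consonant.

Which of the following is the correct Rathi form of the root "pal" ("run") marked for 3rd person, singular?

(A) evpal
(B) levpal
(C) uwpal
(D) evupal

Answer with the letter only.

A

Attach person 3rd person ev- → evpal.
Attach number singular u- → uevpal.
Apply vowel deletion: uevpal → evpal.
So the correct form is evpal, option (A).
(D) evupal is wrong: it has the affixes in the wrong order.
(C) uwpal is wrong: it uses 2nd person instead of 3rd person for person.
(B) levpal is wrong: it uses plural instead of singular for number.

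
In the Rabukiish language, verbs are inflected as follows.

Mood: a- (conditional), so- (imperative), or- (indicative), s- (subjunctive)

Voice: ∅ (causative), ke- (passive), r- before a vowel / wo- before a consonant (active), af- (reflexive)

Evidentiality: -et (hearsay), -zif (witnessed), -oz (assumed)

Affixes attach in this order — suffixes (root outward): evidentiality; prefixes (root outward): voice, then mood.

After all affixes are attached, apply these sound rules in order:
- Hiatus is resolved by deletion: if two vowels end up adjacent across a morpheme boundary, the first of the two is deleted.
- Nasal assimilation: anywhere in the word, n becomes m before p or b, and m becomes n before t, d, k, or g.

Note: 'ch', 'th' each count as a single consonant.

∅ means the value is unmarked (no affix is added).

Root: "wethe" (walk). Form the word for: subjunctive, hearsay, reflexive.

Attach evidentiality hearsay -et → wetheet.
Attach voice reflexive af- → afwetheet.
Attach mood subjunctive s- → safwetheet.
Apply vowel deletion: safwetheet → safwethet.
Nasal assimilation: no change.

safwethet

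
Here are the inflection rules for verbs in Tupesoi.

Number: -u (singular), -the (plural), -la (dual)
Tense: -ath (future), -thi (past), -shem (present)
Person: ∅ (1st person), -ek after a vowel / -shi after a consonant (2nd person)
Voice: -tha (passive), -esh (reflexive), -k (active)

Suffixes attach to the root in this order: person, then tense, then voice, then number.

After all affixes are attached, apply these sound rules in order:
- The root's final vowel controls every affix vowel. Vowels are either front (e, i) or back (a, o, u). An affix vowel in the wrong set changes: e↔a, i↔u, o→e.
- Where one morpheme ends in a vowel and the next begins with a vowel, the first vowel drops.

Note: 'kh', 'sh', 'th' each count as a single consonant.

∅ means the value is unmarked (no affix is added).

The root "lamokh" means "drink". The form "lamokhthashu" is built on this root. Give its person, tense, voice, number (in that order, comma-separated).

1st person, past, reflexive, singular

Segment: lamokh-thi-esh-u.
person: ∅ → 1st person.
tense: -thi → past.
voice: -esh → reflexive.
number: -u → singular.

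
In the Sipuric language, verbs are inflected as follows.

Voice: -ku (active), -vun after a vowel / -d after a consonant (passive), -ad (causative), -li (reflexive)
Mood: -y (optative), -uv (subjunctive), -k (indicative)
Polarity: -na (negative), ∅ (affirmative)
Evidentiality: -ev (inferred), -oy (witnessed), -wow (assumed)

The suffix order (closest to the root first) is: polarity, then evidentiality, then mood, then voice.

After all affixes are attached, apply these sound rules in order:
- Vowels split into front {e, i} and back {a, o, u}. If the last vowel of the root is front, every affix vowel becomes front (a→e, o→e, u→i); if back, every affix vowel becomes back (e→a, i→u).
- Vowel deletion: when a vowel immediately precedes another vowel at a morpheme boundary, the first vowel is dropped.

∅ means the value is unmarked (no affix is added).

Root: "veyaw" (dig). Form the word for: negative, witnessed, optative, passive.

Attach polarity negative -na → veyawna.
Attach evidentiality witnessed -oy → veyawnaoy.
Attach mood optative -y → veyawnaoyy.
Attach voice passive -d (after consonant 'y') → veyawnaoyyd.
Vowel harmony: no change.
Apply vowel deletion: veyawnaoyyd → veyawnoyyd.

veyawnoyyd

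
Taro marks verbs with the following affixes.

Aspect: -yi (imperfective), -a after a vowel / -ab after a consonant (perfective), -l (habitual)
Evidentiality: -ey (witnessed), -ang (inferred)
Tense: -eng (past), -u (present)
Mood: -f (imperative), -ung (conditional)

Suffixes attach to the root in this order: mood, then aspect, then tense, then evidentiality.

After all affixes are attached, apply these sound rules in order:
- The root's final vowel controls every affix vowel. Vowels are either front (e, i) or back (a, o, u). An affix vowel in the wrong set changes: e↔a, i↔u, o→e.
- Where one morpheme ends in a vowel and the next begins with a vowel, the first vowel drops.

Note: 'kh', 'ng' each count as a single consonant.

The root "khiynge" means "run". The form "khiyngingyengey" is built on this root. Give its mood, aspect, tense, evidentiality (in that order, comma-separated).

Segment: khiynge-ung-yi-eng-ey.
mood: -ung → conditional.
aspect: -yi → imperfective.
tense: -eng → past.
evidentiality: -ey → witnessed.

conditional, imperfective, past, witnessed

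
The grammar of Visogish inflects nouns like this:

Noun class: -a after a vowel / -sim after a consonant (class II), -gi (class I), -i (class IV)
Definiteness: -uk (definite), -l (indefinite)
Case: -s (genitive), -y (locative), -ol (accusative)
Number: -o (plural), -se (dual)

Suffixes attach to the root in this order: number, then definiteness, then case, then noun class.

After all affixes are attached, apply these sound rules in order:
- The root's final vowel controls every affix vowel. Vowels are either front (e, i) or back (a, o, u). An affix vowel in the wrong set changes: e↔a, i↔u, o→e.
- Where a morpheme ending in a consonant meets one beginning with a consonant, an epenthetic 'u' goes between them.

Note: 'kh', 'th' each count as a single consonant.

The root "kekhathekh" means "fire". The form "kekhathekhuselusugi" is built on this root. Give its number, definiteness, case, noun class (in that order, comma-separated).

Segment: kekhathekh-se-l-s-gi.
number: -se → dual.
definiteness: -l → indefinite.
case: -s → genitive.
noun class: -gi → class I.

dual, indefinite, genitive, class I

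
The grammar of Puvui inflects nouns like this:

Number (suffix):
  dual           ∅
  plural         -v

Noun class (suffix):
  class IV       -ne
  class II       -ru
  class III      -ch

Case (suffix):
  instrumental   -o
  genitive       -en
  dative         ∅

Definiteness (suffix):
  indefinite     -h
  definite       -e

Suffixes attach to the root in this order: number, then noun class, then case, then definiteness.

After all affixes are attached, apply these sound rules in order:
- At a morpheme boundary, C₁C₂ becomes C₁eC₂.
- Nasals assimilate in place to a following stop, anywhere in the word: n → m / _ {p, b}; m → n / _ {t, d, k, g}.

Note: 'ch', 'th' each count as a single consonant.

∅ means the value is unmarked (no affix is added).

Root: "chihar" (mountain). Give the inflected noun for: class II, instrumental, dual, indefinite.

chihareruoh

number = dual: zero marking, form stays chihar.
Attach noun class class II -ru → chiharru.
Attach case instrumental -o → chiharruo.
Attach definiteness indefinite -h → chiharruoh.
Apply epenthesis: chiharruoh → chihareruoh.
Nasal assimilation: no change.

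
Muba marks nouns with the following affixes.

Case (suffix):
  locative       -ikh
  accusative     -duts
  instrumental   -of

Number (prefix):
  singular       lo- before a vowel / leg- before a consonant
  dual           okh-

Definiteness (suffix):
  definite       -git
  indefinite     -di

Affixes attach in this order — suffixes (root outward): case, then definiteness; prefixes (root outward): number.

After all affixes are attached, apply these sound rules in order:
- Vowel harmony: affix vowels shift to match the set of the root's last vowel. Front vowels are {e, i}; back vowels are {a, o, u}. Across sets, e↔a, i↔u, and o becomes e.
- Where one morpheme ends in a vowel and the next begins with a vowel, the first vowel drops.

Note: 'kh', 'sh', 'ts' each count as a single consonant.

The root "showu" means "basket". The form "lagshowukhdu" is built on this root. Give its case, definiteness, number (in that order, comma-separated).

Segment: leg-showu-ikh-di.
case: -ikh → locative.
definiteness: -di → indefinite.
number: lo/leg- → singular.

locative, indefinite, singular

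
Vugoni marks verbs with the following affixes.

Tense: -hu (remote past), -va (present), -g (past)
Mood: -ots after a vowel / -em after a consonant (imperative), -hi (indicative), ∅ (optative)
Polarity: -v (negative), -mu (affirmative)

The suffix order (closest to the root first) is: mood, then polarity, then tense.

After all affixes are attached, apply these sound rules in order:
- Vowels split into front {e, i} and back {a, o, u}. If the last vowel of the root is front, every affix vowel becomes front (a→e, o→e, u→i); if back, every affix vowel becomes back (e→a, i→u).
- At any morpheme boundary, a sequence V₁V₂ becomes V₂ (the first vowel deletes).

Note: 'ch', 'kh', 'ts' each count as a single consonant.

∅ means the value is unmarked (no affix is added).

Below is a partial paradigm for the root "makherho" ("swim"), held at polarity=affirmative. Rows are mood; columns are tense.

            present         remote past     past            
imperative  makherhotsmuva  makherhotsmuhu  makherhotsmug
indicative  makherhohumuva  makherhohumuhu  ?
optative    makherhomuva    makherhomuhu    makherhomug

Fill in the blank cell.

Attach mood indicative -hi → makherhohi.
Attach polarity affirmative -mu → makherhohimu.
Attach tense past -g → makherhohimug.
Apply vowel harmony: makherhohimug → makherhohumug.
Vowel deletion: no change.

makherhohumug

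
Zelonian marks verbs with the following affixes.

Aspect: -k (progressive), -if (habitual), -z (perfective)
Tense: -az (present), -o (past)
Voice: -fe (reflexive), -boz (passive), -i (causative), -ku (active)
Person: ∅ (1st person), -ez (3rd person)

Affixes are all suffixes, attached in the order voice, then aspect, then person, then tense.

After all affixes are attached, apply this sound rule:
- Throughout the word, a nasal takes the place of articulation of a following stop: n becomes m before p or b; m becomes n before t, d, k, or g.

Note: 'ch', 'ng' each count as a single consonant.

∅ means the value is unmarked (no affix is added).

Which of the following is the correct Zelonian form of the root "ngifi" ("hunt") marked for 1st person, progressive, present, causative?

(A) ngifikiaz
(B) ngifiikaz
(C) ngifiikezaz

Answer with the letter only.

Attach voice causative -i → ngifii.
Attach aspect progressive -k → ngifiik.
person = 1st person: zero marking, form stays ngifiik.
Attach tense present -az → ngifiikaz.
Nasal assimilation: no change.
So the correct form is ngifiikaz, option (B).
(C) ngifiikezaz is wrong: it uses 3rd person instead of 1st person for person.
(A) ngifikiaz is wrong: it has the affixes in the wrong order.

B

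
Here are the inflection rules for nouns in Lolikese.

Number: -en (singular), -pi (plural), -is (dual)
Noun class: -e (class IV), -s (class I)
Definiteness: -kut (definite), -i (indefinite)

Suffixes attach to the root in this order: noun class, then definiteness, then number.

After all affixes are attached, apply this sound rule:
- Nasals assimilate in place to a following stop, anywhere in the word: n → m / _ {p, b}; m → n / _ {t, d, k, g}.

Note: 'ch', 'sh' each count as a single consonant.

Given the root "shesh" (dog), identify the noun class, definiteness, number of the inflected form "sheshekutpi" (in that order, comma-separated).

class IV, definite, plural

Segment: shesh-e-kut-pi.
noun class: -e → class IV.
definiteness: -kut → definite.
number: -pi → plural.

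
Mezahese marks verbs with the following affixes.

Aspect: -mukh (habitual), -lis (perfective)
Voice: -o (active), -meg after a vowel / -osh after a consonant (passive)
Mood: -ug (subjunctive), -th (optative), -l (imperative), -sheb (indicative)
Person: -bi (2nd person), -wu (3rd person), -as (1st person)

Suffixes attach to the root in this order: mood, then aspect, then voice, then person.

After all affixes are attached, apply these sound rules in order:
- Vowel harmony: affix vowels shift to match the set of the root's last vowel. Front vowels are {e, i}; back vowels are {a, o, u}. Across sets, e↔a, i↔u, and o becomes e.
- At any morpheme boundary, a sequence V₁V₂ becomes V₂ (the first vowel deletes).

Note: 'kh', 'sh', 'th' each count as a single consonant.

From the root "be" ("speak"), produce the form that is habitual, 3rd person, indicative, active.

Attach mood indicative -sheb → besheb.
Attach aspect habitual -mukh → beshebmukh.
Attach voice active -o → beshebmukho.
Attach person 3rd person -wu → beshebmukhowu.
Apply vowel harmony: beshebmukhowu → beshebmikhewi.
Vowel deletion: no change.

beshebmikhewi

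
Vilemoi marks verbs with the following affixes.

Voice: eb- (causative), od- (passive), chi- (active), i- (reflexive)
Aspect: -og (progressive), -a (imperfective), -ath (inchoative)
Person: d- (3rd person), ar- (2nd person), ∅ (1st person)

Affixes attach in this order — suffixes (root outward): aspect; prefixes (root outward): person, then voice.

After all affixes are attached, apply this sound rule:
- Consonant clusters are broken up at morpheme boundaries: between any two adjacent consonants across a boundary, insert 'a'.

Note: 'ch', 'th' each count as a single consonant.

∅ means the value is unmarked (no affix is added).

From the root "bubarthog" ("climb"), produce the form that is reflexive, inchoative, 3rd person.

idabubarthogath

Attach person 3rd person d- → dbubarthog.
Attach aspect inchoative -ath → dbubarthogath.
Attach voice reflexive i- → idbubarthogath.
Apply epenthesis: idbubarthogath → idabubarthogath.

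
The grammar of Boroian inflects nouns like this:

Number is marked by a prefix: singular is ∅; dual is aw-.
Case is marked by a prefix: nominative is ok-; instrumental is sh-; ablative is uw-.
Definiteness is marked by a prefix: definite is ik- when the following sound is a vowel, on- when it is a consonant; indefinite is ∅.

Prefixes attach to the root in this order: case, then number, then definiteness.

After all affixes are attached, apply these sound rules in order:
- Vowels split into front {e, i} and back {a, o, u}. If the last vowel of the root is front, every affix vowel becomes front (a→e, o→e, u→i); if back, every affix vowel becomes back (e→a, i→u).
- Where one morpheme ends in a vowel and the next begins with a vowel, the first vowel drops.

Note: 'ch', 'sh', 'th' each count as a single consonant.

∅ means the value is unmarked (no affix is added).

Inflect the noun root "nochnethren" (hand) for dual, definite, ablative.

Attach case ablative uw- → uwnochnethren.
Attach number dual aw- → awuwnochnethren.
Attach definiteness definite ik- (before vowel 'a') → ikawuwnochnethren.
Apply vowel harmony: ikawuwnochnethren → ikewiwnochnethren.
Vowel deletion: no change.

ikewiwnochnethren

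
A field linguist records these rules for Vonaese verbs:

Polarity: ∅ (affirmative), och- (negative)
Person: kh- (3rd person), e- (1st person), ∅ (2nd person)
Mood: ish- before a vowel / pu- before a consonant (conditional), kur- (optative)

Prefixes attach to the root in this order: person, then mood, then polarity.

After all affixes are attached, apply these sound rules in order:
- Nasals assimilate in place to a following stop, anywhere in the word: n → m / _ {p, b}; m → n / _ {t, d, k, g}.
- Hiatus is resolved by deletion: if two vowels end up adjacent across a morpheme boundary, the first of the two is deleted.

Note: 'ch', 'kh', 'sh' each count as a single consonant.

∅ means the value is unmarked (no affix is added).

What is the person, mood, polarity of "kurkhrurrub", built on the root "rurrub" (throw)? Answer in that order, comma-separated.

Segment: kur-kh-rurrub.
person: kh- → 3rd person.
mood: kur- → optative.
polarity: ∅ → affirmative.

3rd person, optative, affirmative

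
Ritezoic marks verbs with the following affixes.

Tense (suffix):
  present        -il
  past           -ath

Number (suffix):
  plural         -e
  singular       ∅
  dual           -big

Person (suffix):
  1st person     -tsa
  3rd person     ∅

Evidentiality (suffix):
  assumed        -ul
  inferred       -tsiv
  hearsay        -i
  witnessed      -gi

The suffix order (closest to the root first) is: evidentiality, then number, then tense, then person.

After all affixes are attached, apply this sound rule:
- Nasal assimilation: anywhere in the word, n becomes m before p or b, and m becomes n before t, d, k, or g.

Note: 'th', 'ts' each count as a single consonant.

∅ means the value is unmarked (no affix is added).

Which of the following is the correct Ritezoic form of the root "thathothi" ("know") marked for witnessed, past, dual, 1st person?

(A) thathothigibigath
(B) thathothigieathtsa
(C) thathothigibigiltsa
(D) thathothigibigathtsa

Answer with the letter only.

Attach evidentiality witnessed -gi → thathothigi.
Attach number dual -big → thathothigibig.
Attach tense past -ath → thathothigibigath.
Attach person 1st person -tsa → thathothigibigathtsa.
Nasal assimilation: no change.
So the correct form is thathothigibigathtsa, option (D).
(C) thathothigibigiltsa is wrong: it uses present instead of past for tense.
(A) thathothigibigath is wrong: it uses 3rd person instead of 1st person for person.
(B) thathothigieathtsa is wrong: it uses plural instead of dual for number.

D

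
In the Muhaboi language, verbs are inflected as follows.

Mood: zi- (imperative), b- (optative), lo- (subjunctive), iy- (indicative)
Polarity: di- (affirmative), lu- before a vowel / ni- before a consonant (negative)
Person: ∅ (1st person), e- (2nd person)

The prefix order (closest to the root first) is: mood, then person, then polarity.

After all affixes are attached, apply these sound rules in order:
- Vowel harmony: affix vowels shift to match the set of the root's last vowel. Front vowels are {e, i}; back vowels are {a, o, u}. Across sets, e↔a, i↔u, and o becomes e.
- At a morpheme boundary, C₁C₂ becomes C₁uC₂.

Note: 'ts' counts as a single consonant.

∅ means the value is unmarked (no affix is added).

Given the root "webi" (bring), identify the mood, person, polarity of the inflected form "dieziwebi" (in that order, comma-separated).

Segment: di-e-zi-webi.
mood: zi- → imperative.
person: e- → 2nd person.
polarity: di- → affirmative.

imperative, 2nd person, affirmative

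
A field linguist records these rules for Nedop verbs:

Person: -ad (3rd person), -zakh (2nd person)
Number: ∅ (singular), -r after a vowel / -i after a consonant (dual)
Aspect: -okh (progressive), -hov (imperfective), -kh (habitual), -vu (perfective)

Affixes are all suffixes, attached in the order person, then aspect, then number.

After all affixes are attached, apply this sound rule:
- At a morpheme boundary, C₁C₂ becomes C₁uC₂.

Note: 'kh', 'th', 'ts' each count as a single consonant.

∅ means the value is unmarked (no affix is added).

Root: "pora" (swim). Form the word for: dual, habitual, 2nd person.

porazakhukhi

Attach person 2nd person -zakh → porazakh.
Attach aspect habitual -kh → porazakhkh.
Attach number dual -i (after consonant 'kh') → porazakhkhi.
Apply epenthesis: porazakhkhi → porazakhukhi.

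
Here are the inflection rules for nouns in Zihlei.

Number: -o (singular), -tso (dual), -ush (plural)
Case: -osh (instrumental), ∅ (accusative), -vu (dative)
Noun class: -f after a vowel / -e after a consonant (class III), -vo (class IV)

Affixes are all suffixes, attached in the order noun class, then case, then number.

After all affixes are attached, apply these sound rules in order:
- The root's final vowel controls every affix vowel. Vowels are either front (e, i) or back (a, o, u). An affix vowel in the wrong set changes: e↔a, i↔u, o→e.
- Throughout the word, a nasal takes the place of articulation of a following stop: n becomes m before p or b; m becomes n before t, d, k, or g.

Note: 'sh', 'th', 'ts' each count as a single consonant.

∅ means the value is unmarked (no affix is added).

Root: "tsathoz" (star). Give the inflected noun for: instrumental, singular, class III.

tsathozaosho

Attach noun class class III -e (after consonant 'z') → tsathoze.
Attach case instrumental -osh → tsathozeosh.
Attach number singular -o → tsathozeosho.
Apply vowel harmony: tsathozeosho → tsathozaosho.
Nasal assimilation: no change.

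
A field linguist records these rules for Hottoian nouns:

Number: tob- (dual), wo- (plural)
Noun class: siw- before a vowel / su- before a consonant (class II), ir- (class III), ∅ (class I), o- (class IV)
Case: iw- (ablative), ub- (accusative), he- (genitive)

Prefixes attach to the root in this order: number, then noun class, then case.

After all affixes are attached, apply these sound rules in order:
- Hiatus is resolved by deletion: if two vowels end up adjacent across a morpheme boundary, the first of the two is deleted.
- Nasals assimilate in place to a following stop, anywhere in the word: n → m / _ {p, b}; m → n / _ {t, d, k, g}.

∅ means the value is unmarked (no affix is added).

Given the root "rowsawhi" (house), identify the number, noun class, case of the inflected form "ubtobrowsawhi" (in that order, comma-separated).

Segment: ub-tob-rowsawhi.
number: tob- → dual.
noun class: ∅ → class I.
case: ub- → accusative.

dual, class I, accusative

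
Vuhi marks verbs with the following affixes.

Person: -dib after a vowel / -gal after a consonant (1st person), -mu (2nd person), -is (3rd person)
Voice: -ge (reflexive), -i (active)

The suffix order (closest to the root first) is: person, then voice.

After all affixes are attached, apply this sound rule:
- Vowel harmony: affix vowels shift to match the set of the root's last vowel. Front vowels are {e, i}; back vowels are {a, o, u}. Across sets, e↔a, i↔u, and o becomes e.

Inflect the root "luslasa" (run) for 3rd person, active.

Attach person 3rd person -is → luslasais.
Attach voice active -i → luslasaisi.
Apply vowel harmony: luslasaisi → luslasausu.

luslasausu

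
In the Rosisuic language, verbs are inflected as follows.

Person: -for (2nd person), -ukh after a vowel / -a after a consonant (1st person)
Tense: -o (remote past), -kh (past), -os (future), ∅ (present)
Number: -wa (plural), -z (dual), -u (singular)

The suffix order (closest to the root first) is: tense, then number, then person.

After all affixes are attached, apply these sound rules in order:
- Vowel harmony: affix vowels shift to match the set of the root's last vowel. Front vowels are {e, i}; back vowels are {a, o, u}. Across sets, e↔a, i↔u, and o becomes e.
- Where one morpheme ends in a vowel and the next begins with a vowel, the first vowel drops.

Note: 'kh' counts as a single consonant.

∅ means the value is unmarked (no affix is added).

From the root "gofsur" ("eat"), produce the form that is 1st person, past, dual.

Attach tense past -kh → gofsurkh.
Attach number dual -z → gofsurkhz.
Attach person 1st person -a (after consonant 'z') → gofsurkhza.
Vowel harmony: no change.
Vowel deletion: no change.

gofsurkhza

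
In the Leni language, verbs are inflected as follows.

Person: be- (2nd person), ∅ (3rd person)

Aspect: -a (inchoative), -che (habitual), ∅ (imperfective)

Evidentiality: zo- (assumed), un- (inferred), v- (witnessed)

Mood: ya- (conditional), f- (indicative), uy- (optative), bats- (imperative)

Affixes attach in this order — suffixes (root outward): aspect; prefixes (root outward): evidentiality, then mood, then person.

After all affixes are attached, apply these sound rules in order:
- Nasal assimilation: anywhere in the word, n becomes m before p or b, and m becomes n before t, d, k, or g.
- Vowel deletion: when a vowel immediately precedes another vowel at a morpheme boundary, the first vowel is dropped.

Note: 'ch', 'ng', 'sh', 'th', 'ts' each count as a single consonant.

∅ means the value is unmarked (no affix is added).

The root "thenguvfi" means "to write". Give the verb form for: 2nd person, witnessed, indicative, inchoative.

befvthenguvfa

Attach evidentiality witnessed v- → vthenguvfi.
Attach mood indicative f- → fvthenguvfi.
Attach aspect inchoative -a → fvthenguvfia.
Attach person 2nd person be- → befvthenguvfia.
Nasal assimilation: no change.
Apply vowel deletion: befvthenguvfia → befvthenguvfa.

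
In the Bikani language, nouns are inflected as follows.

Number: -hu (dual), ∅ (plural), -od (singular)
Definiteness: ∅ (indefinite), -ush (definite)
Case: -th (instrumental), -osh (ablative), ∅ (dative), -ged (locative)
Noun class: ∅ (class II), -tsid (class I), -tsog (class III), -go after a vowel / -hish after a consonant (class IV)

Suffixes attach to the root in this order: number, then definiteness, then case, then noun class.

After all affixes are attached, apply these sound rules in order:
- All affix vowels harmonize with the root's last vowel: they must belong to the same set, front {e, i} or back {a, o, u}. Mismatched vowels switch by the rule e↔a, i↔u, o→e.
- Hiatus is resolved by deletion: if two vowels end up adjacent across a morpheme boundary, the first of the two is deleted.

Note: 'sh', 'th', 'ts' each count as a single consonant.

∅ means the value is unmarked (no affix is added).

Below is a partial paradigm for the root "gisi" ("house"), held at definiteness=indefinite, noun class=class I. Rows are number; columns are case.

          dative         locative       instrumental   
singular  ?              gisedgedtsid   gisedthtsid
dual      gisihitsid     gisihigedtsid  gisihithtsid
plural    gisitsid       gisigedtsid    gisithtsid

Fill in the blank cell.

gisedtsid

Attach number singular -od → gisiod.
definiteness = indefinite: zero marking, form stays gisiod.
case = dative: zero marking, form stays gisiod.
Attach noun class class I -tsid → gisiodtsid.
Apply vowel harmony: gisiodtsid → gisiedtsid.
Apply vowel deletion: gisiedtsid → gisedtsid.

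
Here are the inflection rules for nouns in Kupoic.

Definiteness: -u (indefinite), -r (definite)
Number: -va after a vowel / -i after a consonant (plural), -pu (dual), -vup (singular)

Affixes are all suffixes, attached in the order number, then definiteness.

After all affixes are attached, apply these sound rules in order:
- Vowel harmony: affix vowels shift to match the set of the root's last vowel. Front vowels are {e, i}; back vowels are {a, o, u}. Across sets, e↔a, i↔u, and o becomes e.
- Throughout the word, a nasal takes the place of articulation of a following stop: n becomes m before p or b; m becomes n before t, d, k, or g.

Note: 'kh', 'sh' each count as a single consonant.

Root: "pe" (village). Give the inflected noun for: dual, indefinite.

Attach number dual -pu → pepu.
Attach definiteness indefinite -u → pepuu.
Apply vowel harmony: pepuu → pepii.
Nasal assimilation: no change.

pepii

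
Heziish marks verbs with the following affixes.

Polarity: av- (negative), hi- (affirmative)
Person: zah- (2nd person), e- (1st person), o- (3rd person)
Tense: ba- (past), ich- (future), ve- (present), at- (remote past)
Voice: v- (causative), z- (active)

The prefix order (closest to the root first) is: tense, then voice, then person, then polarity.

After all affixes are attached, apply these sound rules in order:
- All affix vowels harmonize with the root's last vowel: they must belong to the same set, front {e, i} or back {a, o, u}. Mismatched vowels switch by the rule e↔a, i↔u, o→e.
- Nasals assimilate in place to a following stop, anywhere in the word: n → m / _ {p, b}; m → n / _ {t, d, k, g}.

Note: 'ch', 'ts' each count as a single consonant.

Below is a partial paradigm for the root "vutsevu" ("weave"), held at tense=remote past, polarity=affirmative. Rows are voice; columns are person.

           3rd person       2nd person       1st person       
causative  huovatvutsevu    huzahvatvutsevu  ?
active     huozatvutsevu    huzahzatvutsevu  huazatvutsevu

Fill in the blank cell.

Attach tense remote past at- → atvutsevu.
Attach voice causative v- → vatvutsevu.
Attach person 1st person e- → evatvutsevu.
Attach polarity affirmative hi- → hievatvutsevu.
Apply vowel harmony: hievatvutsevu → huavatvutsevu.
Nasal assimilation: no change.

huavatvutsevu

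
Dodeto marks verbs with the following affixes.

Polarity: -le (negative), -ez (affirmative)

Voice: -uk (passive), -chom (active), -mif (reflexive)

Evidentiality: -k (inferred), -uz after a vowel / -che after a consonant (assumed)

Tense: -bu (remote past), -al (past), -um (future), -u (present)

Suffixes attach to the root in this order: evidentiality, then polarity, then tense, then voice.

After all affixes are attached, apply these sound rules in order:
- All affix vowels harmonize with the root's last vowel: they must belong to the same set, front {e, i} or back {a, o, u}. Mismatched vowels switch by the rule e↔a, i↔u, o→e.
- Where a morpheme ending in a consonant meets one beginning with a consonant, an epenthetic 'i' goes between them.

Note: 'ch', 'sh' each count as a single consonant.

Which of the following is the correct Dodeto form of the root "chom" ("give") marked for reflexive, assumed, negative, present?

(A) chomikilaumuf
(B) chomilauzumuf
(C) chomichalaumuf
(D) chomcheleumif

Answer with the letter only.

C

Attach evidentiality assumed -che (after consonant 'm') → chomche.
Attach polarity negative -le → chomchele.
Attach tense present -u → chomcheleu.
Attach voice reflexive -mif → chomcheleumif.
Apply vowel harmony: chomcheleumif → chomchalaumuf.
Apply epenthesis: chomchalaumuf → chomichalaumuf.
So the correct form is chomichalaumuf, option (C).
(B) chomilauzumuf is wrong: it has the affixes in the wrong order.
(D) chomcheleumif is wrong: it fails to apply the sound rule(s).
(A) chomikilaumuf is wrong: it uses inferred instead of assumed for evidentiality.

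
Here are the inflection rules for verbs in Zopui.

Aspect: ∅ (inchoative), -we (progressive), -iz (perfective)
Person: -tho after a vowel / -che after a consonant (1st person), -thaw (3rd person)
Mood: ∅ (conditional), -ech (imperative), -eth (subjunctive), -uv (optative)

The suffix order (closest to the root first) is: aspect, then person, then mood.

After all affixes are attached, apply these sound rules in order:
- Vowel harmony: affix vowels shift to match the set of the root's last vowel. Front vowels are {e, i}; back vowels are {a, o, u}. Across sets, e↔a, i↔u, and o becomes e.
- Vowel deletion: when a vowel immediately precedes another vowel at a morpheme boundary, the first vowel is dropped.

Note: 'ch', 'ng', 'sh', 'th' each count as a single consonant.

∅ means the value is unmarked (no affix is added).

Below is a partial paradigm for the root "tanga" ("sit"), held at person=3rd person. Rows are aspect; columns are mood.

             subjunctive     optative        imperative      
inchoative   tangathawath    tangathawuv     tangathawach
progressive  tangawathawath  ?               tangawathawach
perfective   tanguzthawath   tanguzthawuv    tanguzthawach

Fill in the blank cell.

tangawathawuv

Attach aspect progressive -we → tangawe.
Attach person 3rd person -thaw → tangawethaw.
Attach mood optative -uv → tangawethawuv.
Apply vowel harmony: tangawethawuv → tangawathawuv.
Vowel deletion: no change.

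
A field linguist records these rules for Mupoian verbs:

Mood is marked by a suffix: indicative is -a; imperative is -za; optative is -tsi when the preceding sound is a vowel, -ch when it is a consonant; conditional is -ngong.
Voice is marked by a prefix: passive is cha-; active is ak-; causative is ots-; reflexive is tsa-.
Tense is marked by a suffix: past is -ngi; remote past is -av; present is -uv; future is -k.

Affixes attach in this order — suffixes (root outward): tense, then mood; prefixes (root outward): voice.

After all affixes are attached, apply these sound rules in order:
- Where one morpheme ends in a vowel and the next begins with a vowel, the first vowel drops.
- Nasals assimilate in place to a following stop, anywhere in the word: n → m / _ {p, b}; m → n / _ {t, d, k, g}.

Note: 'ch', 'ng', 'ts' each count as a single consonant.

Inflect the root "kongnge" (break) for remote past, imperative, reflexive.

tsakongngavza

Attach tense remote past -av → kongngeav.
Attach voice reflexive tsa- → tsakongngeav.
Attach mood imperative -za → tsakongngeavza.
Apply vowel deletion: tsakongngeavza → tsakongngavza.
Nasal assimilation: no change.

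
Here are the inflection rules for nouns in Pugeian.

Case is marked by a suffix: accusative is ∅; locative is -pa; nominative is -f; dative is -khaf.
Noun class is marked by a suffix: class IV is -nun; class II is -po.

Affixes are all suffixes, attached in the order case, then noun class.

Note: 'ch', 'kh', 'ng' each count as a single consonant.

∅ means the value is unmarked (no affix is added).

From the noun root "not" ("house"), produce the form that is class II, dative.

notkhafpo

Attach case dative -khaf → notkhaf.
Attach noun class class II -po → notkhafpo.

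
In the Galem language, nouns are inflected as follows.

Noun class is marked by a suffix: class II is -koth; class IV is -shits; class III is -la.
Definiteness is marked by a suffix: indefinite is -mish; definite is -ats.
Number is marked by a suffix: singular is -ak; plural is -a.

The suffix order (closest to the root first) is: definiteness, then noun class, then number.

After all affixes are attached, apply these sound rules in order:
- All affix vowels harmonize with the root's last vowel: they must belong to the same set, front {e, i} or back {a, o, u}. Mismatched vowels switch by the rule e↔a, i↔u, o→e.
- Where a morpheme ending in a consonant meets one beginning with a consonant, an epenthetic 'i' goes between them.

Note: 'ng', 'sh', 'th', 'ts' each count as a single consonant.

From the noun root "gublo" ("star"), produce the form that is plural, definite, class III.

Attach definiteness definite -ats → gubloats.
Attach noun class class III -la → gubloatsla.
Attach number plural -a → gubloatslaa.
Vowel harmony: no change.
Apply epenthesis: gubloatslaa → gubloatsilaa.

gubloatsilaa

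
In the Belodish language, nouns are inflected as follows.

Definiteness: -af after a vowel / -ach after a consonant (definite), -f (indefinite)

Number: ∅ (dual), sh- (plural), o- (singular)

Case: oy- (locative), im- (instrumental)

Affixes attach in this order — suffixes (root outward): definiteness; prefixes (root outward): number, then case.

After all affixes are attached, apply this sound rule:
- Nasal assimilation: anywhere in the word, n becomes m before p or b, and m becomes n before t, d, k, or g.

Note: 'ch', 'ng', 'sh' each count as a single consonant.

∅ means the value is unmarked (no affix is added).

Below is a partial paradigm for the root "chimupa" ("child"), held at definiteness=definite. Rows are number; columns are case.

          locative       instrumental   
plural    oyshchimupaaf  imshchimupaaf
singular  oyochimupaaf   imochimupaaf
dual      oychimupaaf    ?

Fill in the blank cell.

imchimupaaf

number = dual: zero marking, form stays chimupa.
Attach definiteness definite -af (after vowel 'a') → chimupaaf.
Attach case instrumental im- → imchimupaaf.
Nasal assimilation: no change.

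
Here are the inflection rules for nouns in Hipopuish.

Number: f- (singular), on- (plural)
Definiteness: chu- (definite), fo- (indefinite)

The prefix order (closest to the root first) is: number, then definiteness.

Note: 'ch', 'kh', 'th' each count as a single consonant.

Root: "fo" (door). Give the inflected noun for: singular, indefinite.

foffo

Attach number singular f- → ffo.
Attach definiteness indefinite fo- → foffo.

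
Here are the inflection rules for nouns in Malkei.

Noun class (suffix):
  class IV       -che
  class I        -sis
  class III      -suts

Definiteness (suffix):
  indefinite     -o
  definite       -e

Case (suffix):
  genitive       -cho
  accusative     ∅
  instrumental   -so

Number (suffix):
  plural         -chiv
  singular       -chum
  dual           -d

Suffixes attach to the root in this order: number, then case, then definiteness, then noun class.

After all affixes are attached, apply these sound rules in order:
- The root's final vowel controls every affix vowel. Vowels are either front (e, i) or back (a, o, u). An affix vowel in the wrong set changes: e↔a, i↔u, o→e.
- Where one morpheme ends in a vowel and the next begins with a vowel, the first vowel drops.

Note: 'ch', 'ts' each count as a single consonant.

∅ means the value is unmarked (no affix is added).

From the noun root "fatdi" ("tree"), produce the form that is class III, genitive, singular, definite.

Attach number singular -chum → fatdichum.
Attach case genitive -cho → fatdichumcho.
Attach definiteness definite -e → fatdichumchoe.
Attach noun class class III -suts → fatdichumchoesuts.
Apply vowel harmony: fatdichumchoesuts → fatdichimcheesits.
Apply vowel deletion: fatdichimcheesits → fatdichimchesits.

fatdichimchesits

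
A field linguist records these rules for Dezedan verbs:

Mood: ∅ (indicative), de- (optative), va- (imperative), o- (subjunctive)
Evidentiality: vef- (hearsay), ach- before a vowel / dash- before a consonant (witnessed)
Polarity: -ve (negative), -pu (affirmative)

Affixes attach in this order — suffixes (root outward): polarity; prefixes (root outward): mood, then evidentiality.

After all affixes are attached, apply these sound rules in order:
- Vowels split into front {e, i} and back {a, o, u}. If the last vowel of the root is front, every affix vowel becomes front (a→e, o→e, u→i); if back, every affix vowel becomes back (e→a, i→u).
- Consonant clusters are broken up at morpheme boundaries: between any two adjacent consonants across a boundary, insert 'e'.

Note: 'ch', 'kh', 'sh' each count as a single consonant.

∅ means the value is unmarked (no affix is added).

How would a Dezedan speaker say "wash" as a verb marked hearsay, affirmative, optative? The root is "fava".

Attach mood optative de- → defava.
Attach polarity affirmative -pu → defavapu.
Attach evidentiality hearsay vef- → vefdefavapu.
Apply vowel harmony: vefdefavapu → vafdafavapu.
Apply epenthesis: vafdafavapu → vafedafavapu.

vafedafavapu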